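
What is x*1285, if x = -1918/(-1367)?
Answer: 2464630/1367 ≈ 1802.9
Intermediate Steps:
x = 1918/1367 (x = -1918*(-1/1367) = 1918/1367 ≈ 1.4031)
x*1285 = (1918/1367)*1285 = 2464630/1367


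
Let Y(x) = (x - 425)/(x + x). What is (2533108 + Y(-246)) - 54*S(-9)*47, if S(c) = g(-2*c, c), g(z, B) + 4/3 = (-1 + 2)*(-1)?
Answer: 1249203431/492 ≈ 2.5390e+6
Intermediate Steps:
Y(x) = (-425 + x)/(2*x) (Y(x) = (-425 + x)/((2*x)) = (-425 + x)*(1/(2*x)) = (-425 + x)/(2*x))
g(z, B) = -7/3 (g(z, B) = -4/3 + (-1 + 2)*(-1) = -4/3 + 1*(-1) = -4/3 - 1 = -7/3)
S(c) = -7/3
(2533108 + Y(-246)) - 54*S(-9)*47 = (2533108 + (1/2)*(-425 - 246)/(-246)) - 54*(-7/3)*47 = (2533108 + (1/2)*(-1/246)*(-671)) + 126*47 = (2533108 + 671/492) + 5922 = 1246289807/492 + 5922 = 1249203431/492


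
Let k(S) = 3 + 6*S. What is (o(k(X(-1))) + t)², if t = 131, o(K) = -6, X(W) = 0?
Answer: 15625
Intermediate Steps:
(o(k(X(-1))) + t)² = (-6 + 131)² = 125² = 15625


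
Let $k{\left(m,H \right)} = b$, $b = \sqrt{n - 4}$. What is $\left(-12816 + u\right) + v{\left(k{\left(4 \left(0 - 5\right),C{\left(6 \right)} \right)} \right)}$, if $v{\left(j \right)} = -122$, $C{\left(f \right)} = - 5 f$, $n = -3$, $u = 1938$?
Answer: $-11000$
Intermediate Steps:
$b = i \sqrt{7}$ ($b = \sqrt{-3 - 4} = \sqrt{-7} = i \sqrt{7} \approx 2.6458 i$)
$k{\left(m,H \right)} = i \sqrt{7}$
$\left(-12816 + u\right) + v{\left(k{\left(4 \left(0 - 5\right),C{\left(6 \right)} \right)} \right)} = \left(-12816 + 1938\right) - 122 = -10878 - 122 = -11000$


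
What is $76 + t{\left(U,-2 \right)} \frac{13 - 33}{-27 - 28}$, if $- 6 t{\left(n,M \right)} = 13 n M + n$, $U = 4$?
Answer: $\frac{2708}{33} \approx 82.061$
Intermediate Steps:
$t{\left(n,M \right)} = - \frac{n}{6} - \frac{13 M n}{6}$ ($t{\left(n,M \right)} = - \frac{13 n M + n}{6} = - \frac{13 M n + n}{6} = - \frac{n + 13 M n}{6} = - \frac{n}{6} - \frac{13 M n}{6}$)
$76 + t{\left(U,-2 \right)} \frac{13 - 33}{-27 - 28} = 76 + \left(- \frac{1}{6}\right) 4 \left(1 + 13 \left(-2\right)\right) \frac{13 - 33}{-27 - 28} = 76 + \left(- \frac{1}{6}\right) 4 \left(1 - 26\right) \left(- \frac{20}{-55}\right) = 76 + \left(- \frac{1}{6}\right) 4 \left(-25\right) \left(\left(-20\right) \left(- \frac{1}{55}\right)\right) = 76 + \frac{50}{3} \cdot \frac{4}{11} = 76 + \frac{200}{33} = \frac{2708}{33}$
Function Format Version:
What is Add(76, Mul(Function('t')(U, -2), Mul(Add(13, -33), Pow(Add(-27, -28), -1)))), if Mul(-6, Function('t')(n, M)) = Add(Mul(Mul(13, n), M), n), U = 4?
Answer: Rational(2708, 33) ≈ 82.061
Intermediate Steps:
Function('t')(n, M) = Add(Mul(Rational(-1, 6), n), Mul(Rational(-13, 6), M, n)) (Function('t')(n, M) = Mul(Rational(-1, 6), Add(Mul(Mul(13, n), M), n)) = Mul(Rational(-1, 6), Add(Mul(13, M, n), n)) = Mul(Rational(-1, 6), Add(n, Mul(13, M, n))) = Add(Mul(Rational(-1, 6), n), Mul(Rational(-13, 6), M, n)))
Add(76, Mul(Function('t')(U, -2), Mul(Add(13, -33), Pow(Add(-27, -28), -1)))) = Add(76, Mul(Mul(Rational(-1, 6), 4, Add(1, Mul(13, -2))), Mul(Add(13, -33), Pow(Add(-27, -28), -1)))) = Add(76, Mul(Mul(Rational(-1, 6), 4, Add(1, -26)), Mul(-20, Pow(-55, -1)))) = Add(76, Mul(Mul(Rational(-1, 6), 4, -25), Mul(-20, Rational(-1, 55)))) = Add(76, Mul(Rational(50, 3), Rational(4, 11))) = Add(76, Rational(200, 33)) = Rational(2708, 33)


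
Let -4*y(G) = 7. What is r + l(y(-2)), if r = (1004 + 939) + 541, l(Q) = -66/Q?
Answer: 17652/7 ≈ 2521.7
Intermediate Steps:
y(G) = -7/4 (y(G) = -1/4*7 = -7/4)
r = 2484 (r = 1943 + 541 = 2484)
r + l(y(-2)) = 2484 - 66/(-7/4) = 2484 - 66*(-4/7) = 2484 + 264/7 = 17652/7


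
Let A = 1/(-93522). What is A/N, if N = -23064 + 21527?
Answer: 1/143743314 ≈ 6.9568e-9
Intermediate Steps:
A = -1/93522 ≈ -1.0693e-5
N = -1537
A/N = -1/93522/(-1537) = -1/93522*(-1/1537) = 1/143743314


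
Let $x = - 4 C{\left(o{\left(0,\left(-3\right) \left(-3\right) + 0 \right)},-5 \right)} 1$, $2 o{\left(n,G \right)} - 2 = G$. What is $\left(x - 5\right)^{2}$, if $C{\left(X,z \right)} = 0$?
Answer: $25$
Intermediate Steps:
$o{\left(n,G \right)} = 1 + \frac{G}{2}$
$x = 0$ ($x = \left(-4\right) 0 \cdot 1 = 0 \cdot 1 = 0$)
$\left(x - 5\right)^{2} = \left(0 - 5\right)^{2} = \left(-5\right)^{2} = 25$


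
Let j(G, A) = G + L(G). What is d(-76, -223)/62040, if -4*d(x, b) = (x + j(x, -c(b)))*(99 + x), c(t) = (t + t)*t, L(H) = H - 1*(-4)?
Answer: 161/7755 ≈ 0.020761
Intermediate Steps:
L(H) = 4 + H (L(H) = H + 4 = 4 + H)
c(t) = 2*t² (c(t) = (2*t)*t = 2*t²)
j(G, A) = 4 + 2*G (j(G, A) = G + (4 + G) = 4 + 2*G)
d(x, b) = -(4 + 3*x)*(99 + x)/4 (d(x, b) = -(x + (4 + 2*x))*(99 + x)/4 = -(4 + 3*x)*(99 + x)/4)
d(-76, -223)/62040 = (-99 - 301/4*(-76) - ¾*(-76)²)/62040 = (-99 + 5719 - ¾*5776)*(1/62040) = (-99 + 5719 - 4332)*(1/62040) = 1288*(1/62040) = 161/7755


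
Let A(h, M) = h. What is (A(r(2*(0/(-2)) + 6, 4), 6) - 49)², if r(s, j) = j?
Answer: 2025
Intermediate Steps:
(A(r(2*(0/(-2)) + 6, 4), 6) - 49)² = (4 - 49)² = (-45)² = 2025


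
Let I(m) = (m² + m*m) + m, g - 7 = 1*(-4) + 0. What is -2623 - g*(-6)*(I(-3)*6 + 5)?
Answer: -913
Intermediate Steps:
g = 3 (g = 7 + (1*(-4) + 0) = 7 + (-4 + 0) = 7 - 4 = 3)
I(m) = m + 2*m² (I(m) = (m² + m²) + m = 2*m² + m = m + 2*m²)
-2623 - g*(-6)*(I(-3)*6 + 5) = -2623 - 3*(-6)*(-3*(1 + 2*(-3))*6 + 5) = -2623 - (-18)*(-3*(1 - 6)*6 + 5) = -2623 - (-18)*(-3*(-5)*6 + 5) = -2623 - (-18)*(15*6 + 5) = -2623 - (-18)*(90 + 5) = -2623 - (-18)*95 = -2623 - 1*(-1710) = -2623 + 1710 = -913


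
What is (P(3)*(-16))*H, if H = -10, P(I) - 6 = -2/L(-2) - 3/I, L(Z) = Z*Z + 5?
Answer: 6880/9 ≈ 764.44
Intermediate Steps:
L(Z) = 5 + Z² (L(Z) = Z² + 5 = 5 + Z²)
P(I) = 52/9 - 3/I (P(I) = 6 + (-2/(5 + (-2)²) - 3/I) = 6 + (-2/(5 + 4) - 3/I) = 6 + (-2/9 - 3/I) = 52/9 - 3/I)
(P(3)*(-16))*H = ((52/9 - 3/3)*(-16))*(-10) = ((52/9 - 3*⅓)*(-16))*(-10) = ((52/9 - 1)*(-16))*(-10) = ((43/9)*(-16))*(-10) = -688/9*(-10) = 6880/9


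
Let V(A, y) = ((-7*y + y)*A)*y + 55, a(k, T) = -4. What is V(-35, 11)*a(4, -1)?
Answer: -101860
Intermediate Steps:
V(A, y) = 55 - 6*A*y² (V(A, y) = ((-6*y)*A)*y + 55 = (-6*A*y)*y + 55 = -6*A*y² + 55 = 55 - 6*A*y²)
V(-35, 11)*a(4, -1) = (55 - 6*(-35)*11²)*(-4) = (55 - 6*(-35)*121)*(-4) = (55 + 25410)*(-4) = 25465*(-4) = -101860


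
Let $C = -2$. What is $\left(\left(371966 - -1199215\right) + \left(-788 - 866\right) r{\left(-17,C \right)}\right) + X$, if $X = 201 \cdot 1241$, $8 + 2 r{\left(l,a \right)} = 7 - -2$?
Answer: $1819795$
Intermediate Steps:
$r{\left(l,a \right)} = \frac{1}{2}$ ($r{\left(l,a \right)} = -4 + \frac{7 - -2}{2} = -4 + \frac{7 + 2}{2} = -4 + \frac{1}{2} \cdot 9 = -4 + \frac{9}{2} = \frac{1}{2}$)
$X = 249441$
$\left(\left(371966 - -1199215\right) + \left(-788 - 866\right) r{\left(-17,C \right)}\right) + X = \left(\left(371966 - -1199215\right) + \left(-788 - 866\right) \frac{1}{2}\right) + 249441 = \left(\left(371966 + 1199215\right) - 827\right) + 249441 = \left(1571181 - 827\right) + 249441 = 1570354 + 249441 = 1819795$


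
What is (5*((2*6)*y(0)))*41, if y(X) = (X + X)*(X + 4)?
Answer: 0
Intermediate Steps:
y(X) = 2*X*(4 + X) (y(X) = (2*X)*(4 + X) = 2*X*(4 + X))
(5*((2*6)*y(0)))*41 = (5*((2*6)*(2*0*(4 + 0))))*41 = (5*(12*(2*0*4)))*41 = (5*(12*0))*41 = (5*0)*41 = 0*41 = 0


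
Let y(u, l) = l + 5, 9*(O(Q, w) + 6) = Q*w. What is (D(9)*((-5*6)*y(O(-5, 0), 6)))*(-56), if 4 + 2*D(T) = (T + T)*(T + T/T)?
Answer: 1626240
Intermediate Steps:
O(Q, w) = -6 + Q*w/9 (O(Q, w) = -6 + (Q*w)/9 = -6 + Q*w/9)
y(u, l) = 5 + l
D(T) = -2 + T*(1 + T) (D(T) = -2 + ((T + T)*(T + T/T))/2 = -2 + ((2*T)*(T + 1))/2 = -2 + ((2*T)*(1 + T))/2 = -2 + (2*T*(1 + T))/2 = -2 + T*(1 + T))
(D(9)*((-5*6)*y(O(-5, 0), 6)))*(-56) = ((-2 + 9 + 9²)*((-5*6)*(5 + 6)))*(-56) = ((-2 + 9 + 81)*(-30*11))*(-56) = (88*(-330))*(-56) = -29040*(-56) = 1626240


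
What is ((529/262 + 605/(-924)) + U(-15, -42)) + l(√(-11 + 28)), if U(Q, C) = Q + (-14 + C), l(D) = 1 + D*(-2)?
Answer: -755267/11004 - 2*√17 ≈ -76.882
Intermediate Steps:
l(D) = 1 - 2*D
U(Q, C) = -14 + C + Q
((529/262 + 605/(-924)) + U(-15, -42)) + l(√(-11 + 28)) = ((529/262 + 605/(-924)) + (-14 - 42 - 15)) + (1 - 2*√(-11 + 28)) = ((529*(1/262) + 605*(-1/924)) - 71) + (1 - 2*√17) = ((529/262 - 55/84) - 71) + (1 - 2*√17) = (15013/11004 - 71) + (1 - 2*√17) = -766271/11004 + (1 - 2*√17) = -755267/11004 - 2*√17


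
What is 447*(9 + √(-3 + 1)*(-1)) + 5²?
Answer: 4048 - 447*I*√2 ≈ 4048.0 - 632.15*I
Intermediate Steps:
447*(9 + √(-3 + 1)*(-1)) + 5² = 447*(9 + √(-2)*(-1)) + 25 = 447*(9 + (I*√2)*(-1)) + 25 = 447*(9 - I*√2) + 25 = (4023 - 447*I*√2) + 25 = 4048 - 447*I*√2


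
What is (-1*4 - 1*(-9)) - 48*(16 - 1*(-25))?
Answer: -1963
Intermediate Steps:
(-1*4 - 1*(-9)) - 48*(16 - 1*(-25)) = (-4 + 9) - 48*(16 + 25) = 5 - 48*41 = 5 - 1968 = -1963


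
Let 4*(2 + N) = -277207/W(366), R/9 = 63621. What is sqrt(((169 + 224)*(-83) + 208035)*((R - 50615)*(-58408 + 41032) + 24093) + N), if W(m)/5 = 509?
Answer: 3*I*sqrt(4579939952532537691735)/5090 ≈ 3.9887e+7*I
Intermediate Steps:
R = 572589 (R = 9*63621 = 572589)
W(m) = 2545 (W(m) = 5*509 = 2545)
N = -297567/10180 (N = -2 + (-277207/2545)/4 = -2 + (-277207*1/2545)/4 = -2 + (1/4)*(-277207/2545) = -2 - 277207/10180 = -297567/10180 ≈ -29.231)
sqrt(((169 + 224)*(-83) + 208035)*((R - 50615)*(-58408 + 41032) + 24093) + N) = sqrt(((169 + 224)*(-83) + 208035)*((572589 - 50615)*(-58408 + 41032) + 24093) - 297567/10180) = sqrt((393*(-83) + 208035)*(521974*(-17376) + 24093) - 297567/10180) = sqrt((-32619 + 208035)*(-9069820224 + 24093) - 297567/10180) = sqrt(175416*(-9069796131) - 297567/10180) = sqrt(-1590987358115496 - 297567/10180) = sqrt(-16196251305616046847/10180) = 3*I*sqrt(4579939952532537691735)/5090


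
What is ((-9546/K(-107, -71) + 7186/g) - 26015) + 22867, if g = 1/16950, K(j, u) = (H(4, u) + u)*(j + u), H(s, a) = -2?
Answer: 791331684571/6497 ≈ 1.2180e+8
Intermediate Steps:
K(j, u) = (-2 + u)*(j + u)
g = 1/16950 ≈ 5.8997e-5
((-9546/K(-107, -71) + 7186/g) - 26015) + 22867 = ((-9546/((-71)² - 2*(-107) - 2*(-71) - 107*(-71)) + 7186/(1/16950)) - 26015) + 22867 = ((-9546/(5041 + 214 + 142 + 7597) + 7186*16950) - 26015) + 22867 = ((-9546/12994 + 121802700) - 26015) + 22867 = ((-9546*1/12994 + 121802700) - 26015) + 22867 = ((-4773/6497 + 121802700) - 26015) + 22867 = (791352137127/6497 - 26015) + 22867 = 791183117672/6497 + 22867 = 791331684571/6497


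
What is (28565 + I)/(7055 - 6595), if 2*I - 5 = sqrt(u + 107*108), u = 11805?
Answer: 11427/184 + sqrt(23361)/920 ≈ 62.269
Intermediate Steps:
I = 5/2 + sqrt(23361)/2 (I = 5/2 + sqrt(11805 + 107*108)/2 = 5/2 + sqrt(11805 + 11556)/2 = 5/2 + sqrt(23361)/2 ≈ 78.922)
(28565 + I)/(7055 - 6595) = (28565 + (5/2 + sqrt(23361)/2))/(7055 - 6595) = (57135/2 + sqrt(23361)/2)/460 = (57135/2 + sqrt(23361)/2)*(1/460) = 11427/184 + sqrt(23361)/920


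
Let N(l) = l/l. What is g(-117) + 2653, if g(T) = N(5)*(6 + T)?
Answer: 2542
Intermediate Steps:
N(l) = 1
g(T) = 6 + T (g(T) = 1*(6 + T) = 6 + T)
g(-117) + 2653 = (6 - 117) + 2653 = -111 + 2653 = 2542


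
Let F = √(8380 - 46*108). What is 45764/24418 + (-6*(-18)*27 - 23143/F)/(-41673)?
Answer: 10551266/5848111 + 23143*√853/71094138 ≈ 1.8137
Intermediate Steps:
F = 2*√853 (F = √(8380 - 4968) = √3412 = 2*√853 ≈ 58.412)
45764/24418 + (-6*(-18)*27 - 23143/F)/(-41673) = 45764/24418 + (-6*(-18)*27 - 23143*√853/1706)/(-41673) = 45764*(1/24418) + (108*27 - 23143*√853/1706)*(-1/41673) = 22882/12209 + (2916 - 23143*√853/1706)*(-1/41673) = 22882/12209 + (-972/13891 + 23143*√853/71094138) = 10551266/5848111 + 23143*√853/71094138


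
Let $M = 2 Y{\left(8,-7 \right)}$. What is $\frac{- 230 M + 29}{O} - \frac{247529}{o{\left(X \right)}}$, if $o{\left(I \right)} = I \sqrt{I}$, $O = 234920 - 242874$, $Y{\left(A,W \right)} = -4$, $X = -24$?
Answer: $- \frac{1869}{7954} - \frac{247529 i \sqrt{6}}{288} \approx -0.23498 - 2105.3 i$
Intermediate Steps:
$M = -8$ ($M = 2 \left(-4\right) = -8$)
$O = -7954$ ($O = 234920 - 242874 = -7954$)
$o{\left(I \right)} = I^{\frac{3}{2}}$
$\frac{- 230 M + 29}{O} - \frac{247529}{o{\left(X \right)}} = \frac{\left(-230\right) \left(-8\right) + 29}{-7954} - \frac{247529}{\left(-24\right)^{\frac{3}{2}}} = \left(1840 + 29\right) \left(- \frac{1}{7954}\right) - \frac{247529}{\left(-48\right) i \sqrt{6}} = 1869 \left(- \frac{1}{7954}\right) - 247529 \frac{i \sqrt{6}}{288} = - \frac{1869}{7954} - \frac{247529 i \sqrt{6}}{288}$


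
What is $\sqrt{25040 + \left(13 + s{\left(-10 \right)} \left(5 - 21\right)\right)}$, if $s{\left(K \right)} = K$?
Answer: $\sqrt{25213} \approx 158.79$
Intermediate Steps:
$\sqrt{25040 + \left(13 + s{\left(-10 \right)} \left(5 - 21\right)\right)} = \sqrt{25040 - \left(-13 + 10 \left(5 - 21\right)\right)} = \sqrt{25040 + \left(13 - -160\right)} = \sqrt{25040 + \left(13 + 160\right)} = \sqrt{25040 + 173} = \sqrt{25213}$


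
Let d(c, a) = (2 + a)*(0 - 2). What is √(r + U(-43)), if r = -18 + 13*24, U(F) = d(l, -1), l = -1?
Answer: 2*√73 ≈ 17.088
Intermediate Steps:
d(c, a) = -4 - 2*a (d(c, a) = (2 + a)*(-2) = -4 - 2*a)
U(F) = -2 (U(F) = -4 - 2*(-1) = -4 + 2 = -2)
r = 294 (r = -18 + 312 = 294)
√(r + U(-43)) = √(294 - 2) = √292 = 2*√73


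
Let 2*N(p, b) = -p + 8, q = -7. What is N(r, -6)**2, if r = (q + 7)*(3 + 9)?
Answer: 16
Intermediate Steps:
r = 0 (r = (-7 + 7)*(3 + 9) = 0*12 = 0)
N(p, b) = 4 - p/2 (N(p, b) = (-p + 8)/2 = (8 - p)/2 = 4 - p/2)
N(r, -6)**2 = (4 - 1/2*0)**2 = (4 + 0)**2 = 4**2 = 16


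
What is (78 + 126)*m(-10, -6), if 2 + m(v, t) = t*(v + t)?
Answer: 19176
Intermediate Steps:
m(v, t) = -2 + t*(t + v) (m(v, t) = -2 + t*(v + t) = -2 + t*(t + v))
(78 + 126)*m(-10, -6) = (78 + 126)*(-2 + (-6)² - 6*(-10)) = 204*(-2 + 36 + 60) = 204*94 = 19176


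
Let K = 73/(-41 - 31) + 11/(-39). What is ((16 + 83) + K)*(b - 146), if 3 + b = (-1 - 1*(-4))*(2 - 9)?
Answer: -7773335/468 ≈ -16610.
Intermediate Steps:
K = -1213/936 (K = 73/(-72) + 11*(-1/39) = 73*(-1/72) - 11/39 = -73/72 - 11/39 = -1213/936 ≈ -1.2959)
b = -24 (b = -3 + (-1 - 1*(-4))*(2 - 9) = -3 + (-1 + 4)*(-7) = -3 + 3*(-7) = -3 - 21 = -24)
((16 + 83) + K)*(b - 146) = ((16 + 83) - 1213/936)*(-24 - 146) = (99 - 1213/936)*(-170) = (91451/936)*(-170) = -7773335/468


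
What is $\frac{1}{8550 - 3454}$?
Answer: $\frac{1}{5096} \approx 0.00019623$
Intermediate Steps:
$\frac{1}{8550 - 3454} = \frac{1}{5096}$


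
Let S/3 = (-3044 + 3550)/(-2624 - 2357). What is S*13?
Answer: -19734/4981 ≈ -3.9619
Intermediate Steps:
S = -1518/4981 (S = 3*((-3044 + 3550)/(-2624 - 2357)) = 3*(506/(-4981)) = 3*(506*(-1/4981)) = 3*(-506/4981) = -1518/4981 ≈ -0.30476)
S*13 = -1518/4981*13 = -19734/4981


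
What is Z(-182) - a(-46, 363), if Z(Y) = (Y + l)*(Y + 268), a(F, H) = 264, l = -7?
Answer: -16518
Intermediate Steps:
Z(Y) = (-7 + Y)*(268 + Y) (Z(Y) = (Y - 7)*(Y + 268) = (-7 + Y)*(268 + Y))
Z(-182) - a(-46, 363) = (-1876 + (-182)² + 261*(-182)) - 1*264 = (-1876 + 33124 - 47502) - 264 = -16254 - 264 = -16518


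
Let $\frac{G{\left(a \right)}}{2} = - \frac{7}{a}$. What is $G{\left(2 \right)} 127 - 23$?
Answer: $-912$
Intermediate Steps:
$G{\left(a \right)} = - \frac{14}{a}$ ($G{\left(a \right)} = 2 \left(- \frac{7}{a}\right) = - \frac{14}{a}$)
$G{\left(2 \right)} 127 - 23 = - \frac{14}{2} \cdot 127 - 23 = \left(-14\right) \frac{1}{2} \cdot 127 - 23 = \left(-7\right) 127 - 23 = -889 - 23 = -912$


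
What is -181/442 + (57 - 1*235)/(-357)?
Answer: 827/9282 ≈ 0.089097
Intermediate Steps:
-181/442 + (57 - 1*235)/(-357) = -181*1/442 + (57 - 235)*(-1/357) = -181/442 - 178*(-1/357) = -181/442 + 178/357 = 827/9282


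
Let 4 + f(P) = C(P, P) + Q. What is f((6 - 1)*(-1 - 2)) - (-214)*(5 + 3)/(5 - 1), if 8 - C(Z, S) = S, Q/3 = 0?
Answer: 447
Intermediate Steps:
Q = 0 (Q = 3*0 = 0)
C(Z, S) = 8 - S
f(P) = 4 - P (f(P) = -4 + ((8 - P) + 0) = -4 + (8 - P) = 4 - P)
f((6 - 1)*(-1 - 2)) - (-214)*(5 + 3)/(5 - 1) = (4 - (6 - 1)*(-1 - 2)) - (-214)*(5 + 3)/(5 - 1) = (4 - 5*(-3)) - (-214)*8/4 = (4 - 1*(-15)) - (-214)*8*(¼) = (4 + 15) - (-214)*2 = 19 - 107*(-4) = 19 + 428 = 447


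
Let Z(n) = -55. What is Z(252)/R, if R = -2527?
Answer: 55/2527 ≈ 0.021765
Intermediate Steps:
Z(252)/R = -55/(-2527) = -55*(-1/2527) = 55/2527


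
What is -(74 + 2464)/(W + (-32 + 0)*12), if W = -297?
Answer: 846/227 ≈ 3.7269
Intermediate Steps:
-(74 + 2464)/(W + (-32 + 0)*12) = -(74 + 2464)/(-297 + (-32 + 0)*12) = -2538/(-297 - 32*12) = -2538/(-297 - 384) = -2538/(-681) = -2538*(-1)/681 = -1*(-846/227) = 846/227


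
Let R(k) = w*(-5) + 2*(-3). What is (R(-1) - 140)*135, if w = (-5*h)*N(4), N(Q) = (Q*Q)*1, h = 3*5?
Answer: 790290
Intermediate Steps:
h = 15
N(Q) = Q² (N(Q) = Q²*1 = Q²)
w = -1200 (w = -5*15*4² = -75*16 = -1200)
R(k) = 5994 (R(k) = -1200*(-5) + 2*(-3) = 6000 - 6 = 5994)
(R(-1) - 140)*135 = (5994 - 140)*135 = 5854*135 = 790290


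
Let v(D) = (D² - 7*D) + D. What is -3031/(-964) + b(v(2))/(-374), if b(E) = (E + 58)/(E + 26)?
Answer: 5089123/1622412 ≈ 3.1368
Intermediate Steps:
v(D) = D² - 6*D
b(E) = (58 + E)/(26 + E)
-3031/(-964) + b(v(2))/(-374) = -3031/(-964) + ((58 + 2*(-6 + 2))/(26 + 2*(-6 + 2)))/(-374) = -3031*(-1/964) + ((58 + 2*(-4))/(26 + 2*(-4)))*(-1/374) = 3031/964 + ((58 - 8)/(26 - 8))*(-1/374) = 3031/964 + (50/18)*(-1/374) = 3031/964 + ((1/18)*50)*(-1/374) = 3031/964 + (25/9)*(-1/374) = 3031/964 - 25/3366 = 5089123/1622412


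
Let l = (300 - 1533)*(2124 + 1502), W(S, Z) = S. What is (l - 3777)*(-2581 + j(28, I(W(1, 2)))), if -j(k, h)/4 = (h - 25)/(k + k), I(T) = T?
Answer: 80789534925/7 ≈ 1.1541e+10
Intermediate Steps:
l = -4470858 (l = -1233*3626 = -4470858)
j(k, h) = -2*(-25 + h)/k (j(k, h) = -4*(h - 25)/(k + k) = -4*(-25 + h)/(2*k) = -4*(-25 + h)*1/(2*k) = -2*(-25 + h)/k)
(l - 3777)*(-2581 + j(28, I(W(1, 2)))) = (-4470858 - 3777)*(-2581 + 2*(25 - 1*1)/28) = -4474635*(-2581 + 2*(1/28)*(25 - 1)) = -4474635*(-2581 + 2*(1/28)*24) = -4474635*(-2581 + 12/7) = -4474635*(-18055/7) = 80789534925/7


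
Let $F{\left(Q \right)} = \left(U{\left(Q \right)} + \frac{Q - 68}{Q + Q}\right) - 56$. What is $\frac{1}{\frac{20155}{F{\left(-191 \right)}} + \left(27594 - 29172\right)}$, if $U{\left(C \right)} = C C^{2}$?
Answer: $- \frac{532349571}{840049162880} \approx -0.00063371$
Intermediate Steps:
$U{\left(C \right)} = C^{3}$
$F{\left(Q \right)} = -56 + Q^{3} + \frac{-68 + Q}{2 Q}$ ($F{\left(Q \right)} = \left(Q^{3} + \frac{Q - 68}{Q + Q}\right) - 56 = \left(Q^{3} + \frac{-68 + Q}{2 Q}\right) - 56 = -56 + Q^{3} + \frac{-68 + Q}{2 Q}$)
$\frac{1}{\frac{20155}{F{\left(-191 \right)}} + \left(27594 - 29172\right)} = \frac{1}{\frac{20155}{- \frac{111}{2} + \left(-191\right)^{3} - \frac{34}{-191}} + \left(27594 - 29172\right)} = \frac{1}{\frac{20155}{- \frac{111}{2} - 6967871 - - \frac{34}{191}} + \left(27594 - 29172\right)} = \frac{1}{\frac{20155}{- \frac{111}{2} - 6967871 + \frac{34}{191}} - 1578} = \frac{1}{\frac{20155}{- \frac{2661747855}{382}} - 1578} = \frac{1}{20155 \left(- \frac{382}{2661747855}\right) - 1578} = \frac{1}{- \frac{1539842}{532349571} - 1578} = \frac{1}{- \frac{840049162880}{532349571}} = - \frac{532349571}{840049162880}$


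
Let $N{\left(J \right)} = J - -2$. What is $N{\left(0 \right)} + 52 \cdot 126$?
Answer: $6554$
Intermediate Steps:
$N{\left(J \right)} = 2 + J$ ($N{\left(J \right)} = J + 2 = 2 + J$)
$N{\left(0 \right)} + 52 \cdot 126 = \left(2 + 0\right) + 52 \cdot 126 = 2 + 6552 = 6554$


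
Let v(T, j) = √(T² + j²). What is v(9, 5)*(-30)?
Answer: -30*√106 ≈ -308.87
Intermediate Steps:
v(9, 5)*(-30) = √(9² + 5²)*(-30) = √(81 + 25)*(-30) = √106*(-30) = -30*√106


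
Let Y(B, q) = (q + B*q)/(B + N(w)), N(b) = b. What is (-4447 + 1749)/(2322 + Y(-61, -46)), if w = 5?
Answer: -18886/15909 ≈ -1.1871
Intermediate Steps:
Y(B, q) = (q + B*q)/(5 + B) (Y(B, q) = (q + B*q)/(B + 5) = (q + B*q)/(5 + B))
(-4447 + 1749)/(2322 + Y(-61, -46)) = (-4447 + 1749)/(2322 - 46*(1 - 61)/(5 - 61)) = -2698/(2322 - 46*(-60)/(-56)) = -2698/(2322 - 46*(-1/56)*(-60)) = -2698/(2322 - 345/7) = -2698/15909/7 = -2698*7/15909 = -18886/15909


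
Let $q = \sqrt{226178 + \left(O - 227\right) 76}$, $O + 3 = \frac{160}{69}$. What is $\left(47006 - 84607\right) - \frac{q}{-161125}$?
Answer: $-37601 + \frac{\sqrt{994450218}}{11117625} \approx -37601.0$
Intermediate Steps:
$O = - \frac{47}{69}$ ($O = -3 + \frac{160}{69} = - \frac{47}{69} \approx -0.68116$)
$q = \frac{\sqrt{994450218}}{69}$ ($q = \sqrt{226178 + \left(- \frac{47}{69} - 227\right) 76} = \sqrt{226178 - \frac{1193960}{69}} = \sqrt{\frac{14412322}{69}} = \frac{\sqrt{994450218}}{69} \approx 457.03$)
$\left(47006 - 84607\right) - \frac{q}{-161125} = \left(47006 - 84607\right) - \frac{\frac{1}{69} \sqrt{994450218}}{-161125} = \left(47006 - 84607\right) - \frac{\sqrt{994450218}}{69} \left(- \frac{1}{161125}\right) = -37601 - - \frac{\sqrt{994450218}}{11117625} = -37601 + \frac{\sqrt{994450218}}{11117625}$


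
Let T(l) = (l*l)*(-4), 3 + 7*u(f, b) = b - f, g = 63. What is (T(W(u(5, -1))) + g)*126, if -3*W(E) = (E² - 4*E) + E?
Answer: 2139534/343 ≈ 6237.7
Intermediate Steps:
u(f, b) = -3/7 - f/7 + b/7 (u(f, b) = -3/7 + (b - f)/7 = -3/7 + (-f/7 + b/7) = -3/7 - f/7 + b/7)
W(E) = E - E²/3 (W(E) = -((E² - 4*E) + E)/3 = -(E² - 3*E)/3 = E - E²/3)
T(l) = -4*l² (T(l) = l²*(-4) = -4*l²)
(T(W(u(5, -1))) + g)*126 = (-4*(3 - (-3/7 - ⅐*5 + (⅐)*(-1)))²*(-3/7 - ⅐*5 + (⅐)*(-1))²/9 + 63)*126 = (-4*(3 - (-3/7 - 5/7 - ⅐))²*(-3/7 - 5/7 - ⅐)²/9 + 63)*126 = (-4*9*(3 - 1*(-9/7))²/49 + 63)*126 = (-4*9*(3 + 9/7)²/49 + 63)*126 = (-4*((⅓)*(-9/7)*(30/7))² + 63)*126 = (-4*(-90/49)² + 63)*126 = (-4*8100/2401 + 63)*126 = (-32400/2401 + 63)*126 = (118863/2401)*126 = 2139534/343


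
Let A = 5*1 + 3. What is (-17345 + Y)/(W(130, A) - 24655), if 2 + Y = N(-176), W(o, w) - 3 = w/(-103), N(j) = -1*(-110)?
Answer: 1775411/2539164 ≈ 0.69921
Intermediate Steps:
N(j) = 110
A = 8 (A = 5 + 3 = 8)
W(o, w) = 3 - w/103 (W(o, w) = 3 + w/(-103) = 3 + w*(-1/103) = 3 - w/103)
Y = 108 (Y = -2 + 110 = 108)
(-17345 + Y)/(W(130, A) - 24655) = (-17345 + 108)/((3 - 1/103*8) - 24655) = -17237/((3 - 8/103) - 24655) = -17237/(301/103 - 24655) = -17237/(-2539164/103) = -17237*(-103/2539164) = 1775411/2539164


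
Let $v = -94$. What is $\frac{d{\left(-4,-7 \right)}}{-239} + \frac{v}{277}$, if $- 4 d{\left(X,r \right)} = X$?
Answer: $- \frac{22743}{66203} \approx -0.34353$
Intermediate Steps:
$d{\left(X,r \right)} = - \frac{X}{4}$
$\frac{d{\left(-4,-7 \right)}}{-239} + \frac{v}{277} = \frac{\left(- \frac{1}{4}\right) \left(-4\right)}{-239} - \frac{94}{277} = 1 \left(- \frac{1}{239}\right) - \frac{94}{277} = - \frac{1}{239} - \frac{94}{277} = - \frac{22743}{66203}$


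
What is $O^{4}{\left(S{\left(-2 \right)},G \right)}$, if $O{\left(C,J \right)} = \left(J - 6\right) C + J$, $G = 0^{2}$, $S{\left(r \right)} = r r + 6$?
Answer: $12960000$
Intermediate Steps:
$S{\left(r \right)} = 6 + r^{2}$ ($S{\left(r \right)} = r^{2} + 6 = 6 + r^{2}$)
$G = 0$
$O{\left(C,J \right)} = J + C \left(-6 + J\right)$ ($O{\left(C,J \right)} = \left(J - 6\right) C + J = \left(-6 + J\right) C + J = C \left(-6 + J\right) + J = J + C \left(-6 + J\right)$)
$O^{4}{\left(S{\left(-2 \right)},G \right)} = \left(0 - 6 \left(6 + \left(-2\right)^{2}\right) + \left(6 + \left(-2\right)^{2}\right) 0\right)^{4} = \left(0 - 6 \left(6 + 4\right) + \left(6 + 4\right) 0\right)^{4} = \left(0 - 60 + 10 \cdot 0\right)^{4} = \left(0 - 60 + 0\right)^{4} = \left(-60\right)^{4} = 12960000$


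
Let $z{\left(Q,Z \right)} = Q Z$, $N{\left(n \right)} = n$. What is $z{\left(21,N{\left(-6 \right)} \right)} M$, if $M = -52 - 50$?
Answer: $12852$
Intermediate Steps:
$M = -102$
$z{\left(21,N{\left(-6 \right)} \right)} M = 21 \left(-6\right) \left(-102\right) = \left(-126\right) \left(-102\right) = 12852$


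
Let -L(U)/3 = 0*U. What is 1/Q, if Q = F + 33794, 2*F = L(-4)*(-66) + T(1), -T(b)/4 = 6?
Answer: 1/33782 ≈ 2.9602e-5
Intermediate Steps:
L(U) = 0 (L(U) = -0*U = -3*0 = 0)
T(b) = -24 (T(b) = -4*6 = -24)
F = -12 (F = (0*(-66) - 24)/2 = (0 - 24)/2 = (1/2)*(-24) = -12)
Q = 33782 (Q = -12 + 33794 = 33782)
1/Q = 1/33782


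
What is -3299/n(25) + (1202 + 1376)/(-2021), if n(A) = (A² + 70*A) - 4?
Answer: -12779717/4791791 ≈ -2.6670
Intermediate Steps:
n(A) = -4 + A² + 70*A
-3299/n(25) + (1202 + 1376)/(-2021) = -3299/(-4 + 25² + 70*25) + (1202 + 1376)/(-2021) = -3299/(-4 + 625 + 1750) + 2578*(-1/2021) = -3299/2371 - 2578/2021 = -12779717/4791791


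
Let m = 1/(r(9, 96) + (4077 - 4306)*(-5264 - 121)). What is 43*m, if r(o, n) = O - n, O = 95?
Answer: 43/1233164 ≈ 3.4870e-5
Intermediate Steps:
r(o, n) = 95 - n
m = 1/1233164 (m = 1/((95 - 1*96) + (4077 - 4306)*(-5264 - 121)) = 1/((95 - 96) - 229*(-5385)) = 1/(-1 + 1233165) = 1/1233164 ≈ 8.1092e-7)
43*m = 43*(1/1233164) = 43/1233164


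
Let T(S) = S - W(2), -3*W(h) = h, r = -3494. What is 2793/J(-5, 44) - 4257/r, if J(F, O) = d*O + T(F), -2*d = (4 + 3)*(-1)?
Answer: 31187619/1568806 ≈ 19.880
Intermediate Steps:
W(h) = -h/3
T(S) = ⅔ + S (T(S) = S - (-1)*2/3 = S - 1*(-⅔) = S + ⅔ = ⅔ + S)
d = 7/2 (d = -(4 + 3)*(-1)/2 = -7*(-1)/2 = -½*(-7) = 7/2 ≈ 3.5000)
J(F, O) = ⅔ + F + 7*O/2 (J(F, O) = 7*O/2 + (⅔ + F) = ⅔ + F + 7*O/2)
2793/J(-5, 44) - 4257/r = 2793/(⅔ - 5 + (7/2)*44) - 4257/(-3494) = 2793/(⅔ - 5 + 154) - 4257*(-1/3494) = 2793/(449/3) + 4257/3494 = 2793*(3/449) + 4257/3494 = 8379/449 + 4257/3494 = 31187619/1568806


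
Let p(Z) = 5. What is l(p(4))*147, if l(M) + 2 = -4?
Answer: -882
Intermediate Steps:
l(M) = -6 (l(M) = -2 - 4 = -6)
l(p(4))*147 = -6*147 = -882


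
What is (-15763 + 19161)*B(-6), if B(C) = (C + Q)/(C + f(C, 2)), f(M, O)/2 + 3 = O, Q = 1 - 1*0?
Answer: 8495/4 ≈ 2123.8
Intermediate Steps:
Q = 1 (Q = 1 + 0 = 1)
f(M, O) = -6 + 2*O
B(C) = (1 + C)/(-2 + C) (B(C) = (C + 1)/(C + (-6 + 2*2)) = (1 + C)/(C + (-6 + 4)) = (1 + C)/(C - 2) = (1 + C)/(-2 + C))
(-15763 + 19161)*B(-6) = (-15763 + 19161)*((1 - 6)/(-2 - 6)) = 3398*(-5/(-8)) = 3398*(-1/8*(-5)) = 3398*(5/8) = 8495/4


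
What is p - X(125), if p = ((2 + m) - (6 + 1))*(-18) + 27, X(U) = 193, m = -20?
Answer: 284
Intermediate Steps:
p = 477 (p = ((2 - 20) - (6 + 1))*(-18) + 27 = (-18 - 1*7)*(-18) + 27 = (-18 - 7)*(-18) + 27 = -25*(-18) + 27 = 450 + 27 = 477)
p - X(125) = 477 - 1*193 = 477 - 193 = 284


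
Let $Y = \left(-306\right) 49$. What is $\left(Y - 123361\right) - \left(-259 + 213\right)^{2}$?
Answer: $-140471$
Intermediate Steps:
$Y = -14994$
$\left(Y - 123361\right) - \left(-259 + 213\right)^{2} = \left(-14994 - 123361\right) - \left(-259 + 213\right)^{2} = \left(-14994 - 123361\right) - \left(-46\right)^{2} = -138355 - 2116 = -140471$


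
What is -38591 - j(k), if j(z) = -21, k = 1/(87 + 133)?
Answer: -38570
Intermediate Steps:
k = 1/220 ≈ 0.0045455
-38591 - j(k) = -38591 - 1*(-21) = -38591 + 21 = -38570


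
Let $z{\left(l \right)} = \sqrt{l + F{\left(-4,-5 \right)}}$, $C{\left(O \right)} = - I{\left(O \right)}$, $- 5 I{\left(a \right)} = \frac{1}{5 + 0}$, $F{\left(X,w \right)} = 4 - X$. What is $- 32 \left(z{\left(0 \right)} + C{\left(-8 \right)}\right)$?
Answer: $- \frac{32}{25} - 64 \sqrt{2} \approx -91.79$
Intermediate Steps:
$I{\left(a \right)} = - \frac{1}{25}$ ($I{\left(a \right)} = - \frac{1}{5 \left(5 + 0\right)} = - \frac{1}{5 \cdot 5} = \left(- \frac{1}{5}\right) \frac{1}{5} = - \frac{1}{25}$)
$C{\left(O \right)} = \frac{1}{25}$ ($C{\left(O \right)} = \left(-1\right) \left(- \frac{1}{25}\right) = \frac{1}{25}$)
$z{\left(l \right)} = \sqrt{8 + l}$ ($z{\left(l \right)} = \sqrt{l + \left(4 - -4\right)} = \sqrt{l + \left(4 + 4\right)} = \sqrt{l + 8} = \sqrt{8 + l}$)
$- 32 \left(z{\left(0 \right)} + C{\left(-8 \right)}\right) = - 32 \left(\sqrt{8 + 0} + \frac{1}{25}\right) = - 32 \left(\sqrt{8} + \frac{1}{25}\right) = - 32 \left(2 \sqrt{2} + \frac{1}{25}\right) = - 32 \left(\frac{1}{25} + 2 \sqrt{2}\right) = - \frac{32}{25} - 64 \sqrt{2}$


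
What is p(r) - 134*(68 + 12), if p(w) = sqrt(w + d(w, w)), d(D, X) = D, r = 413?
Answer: -10720 + sqrt(826) ≈ -10691.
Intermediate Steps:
p(w) = sqrt(2)*sqrt(w) (p(w) = sqrt(w + w) = sqrt(2*w) = sqrt(2)*sqrt(w))
p(r) - 134*(68 + 12) = sqrt(2)*sqrt(413) - 134*(68 + 12) = sqrt(826) - 134*80 = sqrt(826) - 10720 = -10720 + sqrt(826)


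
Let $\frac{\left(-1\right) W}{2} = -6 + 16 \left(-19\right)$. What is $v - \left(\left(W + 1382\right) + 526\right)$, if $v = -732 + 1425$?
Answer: $-1835$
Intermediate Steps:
$W = 620$ ($W = - 2 \left(-6 + 16 \left(-19\right)\right) = - 2 \left(-6 - 304\right) = \left(-2\right) \left(-310\right) = 620$)
$v = 693$
$v - \left(\left(W + 1382\right) + 526\right) = 693 - \left(\left(620 + 1382\right) + 526\right) = 693 - \left(2002 + 526\right) = 693 - 2528 = -1835$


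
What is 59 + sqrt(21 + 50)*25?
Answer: 59 + 25*sqrt(71) ≈ 269.65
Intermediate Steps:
59 + sqrt(21 + 50)*25 = 59 + sqrt(71)*25 = 59 + 25*sqrt(71)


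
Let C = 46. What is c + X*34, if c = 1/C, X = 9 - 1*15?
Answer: -9383/46 ≈ -203.98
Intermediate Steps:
X = -6 (X = 9 - 15 = -6)
c = 1/46 ≈ 0.021739
c + X*34 = 1/46 - 6*34 = 1/46 - 204 = -9383/46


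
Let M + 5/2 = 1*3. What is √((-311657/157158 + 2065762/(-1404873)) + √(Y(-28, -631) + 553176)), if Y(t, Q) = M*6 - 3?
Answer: √(-230929765729328186222 + 401209160729638460184*√15366)/8177297442 ≈ 27.209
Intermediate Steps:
M = ½ (M = -5/2 + 1*3 = -5/2 + 3 = ½ ≈ 0.50000)
Y(t, Q) = 0 (Y(t, Q) = (½)*6 - 3 = 3 - 3 = 0)
√((-311657/157158 + 2065762/(-1404873)) + √(Y(-28, -631) + 553176)) = √((-311657/157158 + 2065762/(-1404873)) + √(0 + 553176)) = √((-311657*1/157158 + 2065762*(-1/1404873)) + √553176) = √((-311657/157158 - 2065762/1404873) + 6*√15366) = √(-84721058773/24531892326 + 6*√15366)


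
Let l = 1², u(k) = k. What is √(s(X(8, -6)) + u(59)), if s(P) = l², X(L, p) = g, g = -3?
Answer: 2*√15 ≈ 7.7460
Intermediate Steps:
X(L, p) = -3
l = 1
s(P) = 1 (s(P) = 1² = 1)
√(s(X(8, -6)) + u(59)) = √(1 + 59) = √60 = 2*√15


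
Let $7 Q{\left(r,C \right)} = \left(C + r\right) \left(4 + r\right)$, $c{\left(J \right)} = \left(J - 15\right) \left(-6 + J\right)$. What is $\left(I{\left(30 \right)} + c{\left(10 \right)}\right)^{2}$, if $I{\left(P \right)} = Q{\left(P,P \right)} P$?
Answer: $\frac{3728323600}{49} \approx 7.6088 \cdot 10^{7}$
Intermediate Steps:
$c{\left(J \right)} = \left(-15 + J\right) \left(-6 + J\right)$
$Q{\left(r,C \right)} = \frac{\left(4 + r\right) \left(C + r\right)}{7}$ ($Q{\left(r,C \right)} = \frac{\left(C + r\right) \left(4 + r\right)}{7} = \frac{\left(4 + r\right) \left(C + r\right)}{7}$)
$I{\left(P \right)} = P \left(\frac{2 P^{2}}{7} + \frac{8 P}{7}\right)$ ($I{\left(P \right)} = \left(\frac{P^{2}}{7} + \frac{4 P}{7} + \frac{4 P}{7} + \frac{P P}{7}\right) P = \left(\frac{P^{2}}{7} + \frac{4 P}{7} + \frac{4 P}{7} + \frac{P^{2}}{7}\right) P = \left(\frac{2 P^{2}}{7} + \frac{8 P}{7}\right) P = P \left(\frac{2 P^{2}}{7} + \frac{8 P}{7}\right)$)
$\left(I{\left(30 \right)} + c{\left(10 \right)}\right)^{2} = \left(\frac{2 \cdot 30^{2} \left(4 + 30\right)}{7} + \left(90 + 10^{2} - 210\right)\right)^{2} = \left(\frac{2}{7} \cdot 900 \cdot 34 + \left(90 + 100 - 210\right)\right)^{2} = \left(\frac{61200}{7} - 20\right)^{2} = \left(\frac{61060}{7}\right)^{2} = \frac{3728323600}{49}$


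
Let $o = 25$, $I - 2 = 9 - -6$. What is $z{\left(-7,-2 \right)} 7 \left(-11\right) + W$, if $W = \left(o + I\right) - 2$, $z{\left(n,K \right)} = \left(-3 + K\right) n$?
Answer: $-2655$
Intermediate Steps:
$I = 17$ ($I = 2 + \left(9 - -6\right) = 2 + \left(9 + 6\right) = 2 + 15 = 17$)
$z{\left(n,K \right)} = n \left(-3 + K\right)$
$W = 40$ ($W = \left(25 + 17\right) - 2 = 42 - 2 = 40$)
$z{\left(-7,-2 \right)} 7 \left(-11\right) + W = - 7 \left(-3 - 2\right) 7 \left(-11\right) + 40 = \left(-7\right) \left(-5\right) \left(-77\right) + 40 = 35 \left(-77\right) + 40 = -2695 + 40 = -2655$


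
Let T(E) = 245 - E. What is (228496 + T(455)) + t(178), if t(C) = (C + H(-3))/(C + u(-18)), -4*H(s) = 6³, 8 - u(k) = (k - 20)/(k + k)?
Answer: 759966326/3329 ≈ 2.2829e+5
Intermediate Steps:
u(k) = 8 - (-20 + k)/(2*k) (u(k) = 8 - (k - 20)/(k + k) = 8 - (-20 + k)/(2*k))
H(s) = -54 (H(s) = -¼*6³ = -¼*216 = -54)
t(C) = (-54 + C)/(125/18 + C) (t(C) = (C - 54)/(C + (15/2 + 10/(-18))) = (-54 + C)/(C + (15/2 + 10*(-1/18))) = (-54 + C)/(C + (15/2 - 5/9)) = (-54 + C)/(C + 125/18) = (-54 + C)/(125/18 + C))
(228496 + T(455)) + t(178) = (228496 + (245 - 1*455)) + 18*(-54 + 178)/(125 + 18*178) = (228496 + (245 - 455)) + 18*124/(125 + 3204) = (228496 - 210) + 18*124/3329 = 228286 + 18*(1/3329)*124 = 228286 + 2232/3329 = 759966326/3329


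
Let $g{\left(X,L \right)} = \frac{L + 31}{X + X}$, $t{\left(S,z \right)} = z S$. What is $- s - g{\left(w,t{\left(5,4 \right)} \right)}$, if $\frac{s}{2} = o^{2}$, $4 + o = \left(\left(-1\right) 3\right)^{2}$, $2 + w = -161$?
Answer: $- \frac{16249}{326} \approx -49.844$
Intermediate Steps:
$w = -163$ ($w = -2 - 161 = -163$)
$o = 5$ ($o = -4 + \left(\left(-1\right) 3\right)^{2} = -4 + \left(-3\right)^{2} = -4 + 9 = 5$)
$t{\left(S,z \right)} = S z$
$s = 50$ ($s = 2 \cdot 5^{2} = 2 \cdot 25 = 50$)
$g{\left(X,L \right)} = \frac{31 + L}{2 X}$
$- s - g{\left(w,t{\left(5,4 \right)} \right)} = \left(-1\right) 50 - \frac{31 + 5 \cdot 4}{2 \left(-163\right)} = -50 - \frac{1}{2} \left(- \frac{1}{163}\right) \left(31 + 20\right) = -50 - \frac{1}{2} \left(- \frac{1}{163}\right) 51 = -50 - - \frac{51}{326} = -50 + \frac{51}{326} = - \frac{16249}{326}$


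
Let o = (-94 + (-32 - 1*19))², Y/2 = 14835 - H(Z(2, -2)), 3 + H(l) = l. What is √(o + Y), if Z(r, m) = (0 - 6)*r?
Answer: 5*√2029 ≈ 225.22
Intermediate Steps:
Z(r, m) = -6*r
H(l) = -3 + l
Y = 29700 (Y = 2*(14835 - (-3 - 6*2)) = 2*(14835 - (-3 - 12)) = 2*(14835 - 1*(-15)) = 2*(14835 + 15) = 2*14850 = 29700)
o = 21025 (o = (-94 + (-32 - 19))² = (-94 - 51)² = (-145)² = 21025)
√(o + Y) = √(21025 + 29700) = √50725 = 5*√2029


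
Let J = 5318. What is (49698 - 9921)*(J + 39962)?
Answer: 1801102560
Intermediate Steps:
(49698 - 9921)*(J + 39962) = (49698 - 9921)*(5318 + 39962) = 39777*45280 = 1801102560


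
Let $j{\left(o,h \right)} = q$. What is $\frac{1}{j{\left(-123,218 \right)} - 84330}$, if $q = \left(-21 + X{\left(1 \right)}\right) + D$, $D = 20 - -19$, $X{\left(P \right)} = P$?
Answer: $- \frac{1}{84311} \approx -1.1861 \cdot 10^{-5}$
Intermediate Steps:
$D = 39$ ($D = 20 + 19 = 39$)
$q = 19$ ($q = \left(-21 + 1\right) + 39 = -20 + 39 = 19$)
$j{\left(o,h \right)} = 19$
$\frac{1}{j{\left(-123,218 \right)} - 84330} = \frac{1}{19 - 84330} = \frac{1}{-84311} = - \frac{1}{84311}$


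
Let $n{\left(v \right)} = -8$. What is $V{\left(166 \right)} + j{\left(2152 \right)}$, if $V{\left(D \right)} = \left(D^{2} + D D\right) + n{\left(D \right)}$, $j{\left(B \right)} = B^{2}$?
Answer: $4686208$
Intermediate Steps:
$V{\left(D \right)} = -8 + 2 D^{2}$ ($V{\left(D \right)} = \left(D^{2} + D D\right) - 8 = \left(D^{2} + D^{2}\right) - 8 = 2 D^{2} - 8 = -8 + 2 D^{2}$)
$V{\left(166 \right)} + j{\left(2152 \right)} = \left(-8 + 2 \cdot 166^{2}\right) + 2152^{2} = \left(-8 + 2 \cdot 27556\right) + 4631104 = \left(-8 + 55112\right) + 4631104 = 55104 + 4631104 = 4686208$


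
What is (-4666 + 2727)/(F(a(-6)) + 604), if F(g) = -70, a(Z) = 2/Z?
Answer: -1939/534 ≈ -3.6311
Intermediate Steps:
(-4666 + 2727)/(F(a(-6)) + 604) = (-4666 + 2727)/(-70 + 604) = -1939/534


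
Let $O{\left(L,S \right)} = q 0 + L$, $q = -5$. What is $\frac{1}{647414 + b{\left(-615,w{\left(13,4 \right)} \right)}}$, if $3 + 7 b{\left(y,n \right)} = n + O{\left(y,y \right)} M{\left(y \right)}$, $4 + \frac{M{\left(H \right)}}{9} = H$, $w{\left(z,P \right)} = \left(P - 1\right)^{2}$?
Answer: $\frac{1}{1136867} \approx 8.7961 \cdot 10^{-7}$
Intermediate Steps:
$O{\left(L,S \right)} = L$ ($O{\left(L,S \right)} = \left(-5\right) 0 + L = 0 + L = L$)
$w{\left(z,P \right)} = \left(-1 + P\right)^{2}$
$M{\left(H \right)} = -36 + 9 H$
$b{\left(y,n \right)} = - \frac{3}{7} + \frac{n}{7} + \frac{y \left(-36 + 9 y\right)}{7}$ ($b{\left(y,n \right)} = - \frac{3}{7} + \frac{n + y \left(-36 + 9 y\right)}{7} = - \frac{3}{7} + \left(\frac{n}{7} + \frac{y \left(-36 + 9 y\right)}{7}\right) = - \frac{3}{7} + \frac{n}{7} + \frac{y \left(-36 + 9 y\right)}{7}$)
$\frac{1}{647414 + b{\left(-615,w{\left(13,4 \right)} \right)}} = \frac{1}{647414 + \left(- \frac{3}{7} + \frac{\left(-1 + 4\right)^{2}}{7} + \frac{9}{7} \left(-615\right) \left(-4 - 615\right)\right)} = \frac{1}{647414 + \left(- \frac{3}{7} + \frac{3^{2}}{7} + \frac{9}{7} \left(-615\right) \left(-619\right)\right)} = \frac{1}{647414 + \left(- \frac{3}{7} + \frac{1}{7} \cdot 9 + \frac{3426165}{7}\right)} = \frac{1}{647414 + \left(- \frac{3}{7} + \frac{9}{7} + \frac{3426165}{7}\right)} = \frac{1}{647414 + 489453} = \frac{1}{1136867}$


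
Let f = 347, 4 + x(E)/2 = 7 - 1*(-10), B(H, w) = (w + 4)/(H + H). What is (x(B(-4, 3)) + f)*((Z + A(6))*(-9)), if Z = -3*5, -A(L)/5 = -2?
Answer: 16785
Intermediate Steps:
A(L) = 10 (A(L) = -5*(-2) = 10)
Z = -15
B(H, w) = (4 + w)/(2*H) (B(H, w) = (4 + w)/((2*H)) = (4 + w)*(1/(2*H)) = (4 + w)/(2*H))
x(E) = 26 (x(E) = -8 + 2*(7 - 1*(-10)) = -8 + 2*(7 + 10) = -8 + 2*17 = -8 + 34 = 26)
(x(B(-4, 3)) + f)*((Z + A(6))*(-9)) = (26 + 347)*((-15 + 10)*(-9)) = 373*(-5*(-9)) = 373*45 = 16785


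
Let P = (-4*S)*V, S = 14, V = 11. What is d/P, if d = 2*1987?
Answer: -1987/308 ≈ -6.4513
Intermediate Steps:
d = 3974
P = -616 (P = -4*14*11 = -56*11 = -616)
d/P = 3974/(-616) = 3974*(-1/616) = -1987/308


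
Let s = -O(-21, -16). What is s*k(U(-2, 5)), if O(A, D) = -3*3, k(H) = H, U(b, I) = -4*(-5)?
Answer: 180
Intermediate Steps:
U(b, I) = 20
O(A, D) = -9
s = 9 (s = -1*(-9) = 9)
s*k(U(-2, 5)) = 9*20 = 180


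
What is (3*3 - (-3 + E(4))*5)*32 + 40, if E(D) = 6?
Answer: -152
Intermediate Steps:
(3*3 - (-3 + E(4))*5)*32 + 40 = (3*3 - (-3 + 6)*5)*32 + 40 = (9 - 3*5)*32 + 40 = (9 - 1*15)*32 + 40 = (9 - 15)*32 + 40 = -6*32 + 40 = -192 + 40 = -152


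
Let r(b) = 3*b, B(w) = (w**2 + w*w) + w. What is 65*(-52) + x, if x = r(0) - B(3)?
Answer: -3401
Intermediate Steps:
B(w) = w + 2*w**2 (B(w) = (w**2 + w**2) + w = 2*w**2 + w = w + 2*w**2)
x = -21 (x = 3*0 - 3*(1 + 2*3) = 0 - 3*(1 + 6) = 0 - 3*7 = 0 - 1*21 = 0 - 21 = -21)
65*(-52) + x = 65*(-52) - 21 = -3380 - 21 = -3401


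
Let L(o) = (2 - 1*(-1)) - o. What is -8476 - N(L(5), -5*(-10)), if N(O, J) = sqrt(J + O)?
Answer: -8476 - 4*sqrt(3) ≈ -8482.9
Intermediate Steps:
L(o) = 3 - o (L(o) = (2 + 1) - o = 3 - o)
-8476 - N(L(5), -5*(-10)) = -8476 - sqrt(-5*(-10) + (3 - 1*5)) = -8476 - sqrt(50 + (3 - 5)) = -8476 - sqrt(50 - 2) = -8476 - sqrt(48) = -8476 - 4*sqrt(3)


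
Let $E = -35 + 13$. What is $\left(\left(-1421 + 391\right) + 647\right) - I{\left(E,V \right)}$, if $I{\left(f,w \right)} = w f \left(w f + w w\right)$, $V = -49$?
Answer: $-3750745$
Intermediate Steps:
$E = -22$
$I{\left(f,w \right)} = f w \left(w^{2} + f w\right)$ ($I{\left(f,w \right)} = f w \left(f w + w^{2}\right) = f w \left(w^{2} + f w\right)$)
$\left(\left(-1421 + 391\right) + 647\right) - I{\left(E,V \right)} = \left(\left(-1421 + 391\right) + 647\right) - - 22 \left(-49\right)^{2} \left(-22 - 49\right) = \left(-1030 + 647\right) - \left(-22\right) 2401 \left(-71\right) = -383 - 3750362 = -3750745$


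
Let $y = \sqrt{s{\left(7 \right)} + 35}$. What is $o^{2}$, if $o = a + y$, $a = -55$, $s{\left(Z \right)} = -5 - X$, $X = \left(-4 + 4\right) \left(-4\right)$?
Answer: $\left(55 - \sqrt{30}\right)^{2} \approx 2452.5$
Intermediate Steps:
$X = 0$ ($X = 0 \left(-4\right) = 0$)
$s{\left(Z \right)} = -5$ ($s{\left(Z \right)} = -5 - 0 = -5 + 0 = -5$)
$y = \sqrt{30}$ ($y = \sqrt{-5 + 35} = \sqrt{30} \approx 5.4772$)
$o = -55 + \sqrt{30} \approx -49.523$
$o^{2} = \left(-55 + \sqrt{30}\right)^{2}$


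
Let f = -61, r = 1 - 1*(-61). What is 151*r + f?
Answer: 9301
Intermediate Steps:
r = 62 (r = 1 + 61 = 62)
151*r + f = 151*62 - 61 = 9362 - 61 = 9301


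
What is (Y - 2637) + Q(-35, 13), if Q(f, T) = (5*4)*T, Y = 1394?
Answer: -983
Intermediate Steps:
Q(f, T) = 20*T
(Y - 2637) + Q(-35, 13) = (1394 - 2637) + 20*13 = -1243 + 260 = -983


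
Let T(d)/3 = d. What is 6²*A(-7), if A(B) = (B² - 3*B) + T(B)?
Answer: 1764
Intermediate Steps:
T(d) = 3*d
A(B) = B² (A(B) = (B² - 3*B) + 3*B = B²)
6²*A(-7) = 6²*(-7)² = 36*49 = 1764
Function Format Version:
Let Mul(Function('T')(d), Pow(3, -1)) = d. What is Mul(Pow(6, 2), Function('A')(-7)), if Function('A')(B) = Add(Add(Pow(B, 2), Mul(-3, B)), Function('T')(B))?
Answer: 1764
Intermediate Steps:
Function('T')(d) = Mul(3, d)
Function('A')(B) = Pow(B, 2) (Function('A')(B) = Add(Add(Pow(B, 2), Mul(-3, B)), Mul(3, B)) = Pow(B, 2))
Mul(Pow(6, 2), Function('A')(-7)) = Mul(Pow(6, 2), Pow(-7, 2)) = Mul(36, 49) = 1764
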